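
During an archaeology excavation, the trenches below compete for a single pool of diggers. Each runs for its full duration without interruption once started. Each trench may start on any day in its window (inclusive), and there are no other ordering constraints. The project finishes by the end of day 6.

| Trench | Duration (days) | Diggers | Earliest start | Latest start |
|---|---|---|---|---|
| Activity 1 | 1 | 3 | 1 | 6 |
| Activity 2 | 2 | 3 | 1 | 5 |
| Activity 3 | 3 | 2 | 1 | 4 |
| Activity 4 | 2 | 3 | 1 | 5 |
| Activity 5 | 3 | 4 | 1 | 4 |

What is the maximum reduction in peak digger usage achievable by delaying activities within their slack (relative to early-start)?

9

Early-start peak: d1:15  d2:12  d3:6  d4:0  d5:0  d6:0 ⇒ 15.
Leveled (Activity 1@1, Activity 2@1, Activity 3@3, Activity 4@2, Activity 5@4): d1:6  d2:6  d3:5  d4:6  d5:6  d6:4 ⇒ 6.
Reduction 15 − 6 = 9.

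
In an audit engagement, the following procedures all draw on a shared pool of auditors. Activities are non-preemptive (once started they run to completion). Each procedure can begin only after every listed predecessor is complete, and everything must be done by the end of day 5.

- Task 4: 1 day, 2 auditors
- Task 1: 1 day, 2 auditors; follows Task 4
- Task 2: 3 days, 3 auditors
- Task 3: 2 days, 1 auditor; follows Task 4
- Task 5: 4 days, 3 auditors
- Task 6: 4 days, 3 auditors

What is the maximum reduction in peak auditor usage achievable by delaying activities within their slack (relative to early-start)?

Early-start peak: d1:11  d2:12  d3:10  d4:6  d5:0 ⇒ 12.
Leveled (Task 4@1, Task 1@4, Task 2@1, Task 3@4, Task 5@1, Task 6@2): d1:8  d2:9  d3:9  d4:9  d5:4 ⇒ 9.
Reduction 12 − 9 = 3.

3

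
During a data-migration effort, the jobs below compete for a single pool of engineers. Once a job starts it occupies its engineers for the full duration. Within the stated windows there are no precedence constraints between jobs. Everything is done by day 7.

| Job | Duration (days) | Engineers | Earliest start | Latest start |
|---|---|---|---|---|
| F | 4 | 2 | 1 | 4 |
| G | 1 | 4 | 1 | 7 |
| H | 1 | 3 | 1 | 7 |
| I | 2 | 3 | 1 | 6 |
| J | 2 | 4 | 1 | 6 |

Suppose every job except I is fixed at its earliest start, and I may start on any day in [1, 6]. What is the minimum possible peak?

13

I@1: d1:16  d2:9  d3:2  d4:2  d5:0  d6:0  d7:0 → peak 16
I@2: d1:13  d2:9  d3:5  d4:2  d5:0  d6:0  d7:0 → peak 13
I@3: d1:13  d2:6  d3:5  d4:5  d5:0  d6:0  d7:0 → peak 13
I@4: d1:13  d2:6  d3:2  d4:5  d5:3  d6:0  d7:0 → peak 13
I@5: d1:13  d2:6  d3:2  d4:2  d5:3  d6:3  d7:0 → peak 13
I@6: d1:13  d2:6  d3:2  d4:2  d5:0  d6:3  d7:3 → peak 13
Best is I@2, peak 13.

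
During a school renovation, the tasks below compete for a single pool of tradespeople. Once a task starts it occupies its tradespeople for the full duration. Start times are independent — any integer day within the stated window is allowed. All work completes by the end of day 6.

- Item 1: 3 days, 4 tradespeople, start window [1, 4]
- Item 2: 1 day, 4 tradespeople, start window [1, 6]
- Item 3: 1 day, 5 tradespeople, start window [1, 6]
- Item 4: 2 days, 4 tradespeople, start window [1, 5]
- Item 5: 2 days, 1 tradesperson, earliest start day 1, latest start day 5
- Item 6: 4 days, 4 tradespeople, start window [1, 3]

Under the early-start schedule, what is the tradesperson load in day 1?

At early start, day 1 has: Item 1, Item 2, Item 3, Item 4, Item 5, Item 6.
Demand: 4 + 4 + 5 + 4 + 1 + 4 = 22.

22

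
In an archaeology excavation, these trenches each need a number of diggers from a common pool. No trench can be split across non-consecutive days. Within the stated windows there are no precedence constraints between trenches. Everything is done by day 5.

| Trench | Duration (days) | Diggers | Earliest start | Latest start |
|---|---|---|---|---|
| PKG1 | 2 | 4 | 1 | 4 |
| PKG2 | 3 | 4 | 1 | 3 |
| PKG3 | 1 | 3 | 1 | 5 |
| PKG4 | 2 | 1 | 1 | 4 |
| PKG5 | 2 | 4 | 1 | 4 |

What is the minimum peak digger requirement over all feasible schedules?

8

Early-start (PKG1@1, PKG2@1, PKG3@1, PKG4@1, PKG5@1) gives peak 16: d1:16  d2:13  d3:4  d4:0  d5:0.
Shift PKG3→3, PKG4→3, PKG5→4.
Schedule PKG1@1, PKG2@1, PKG3@3, PKG4@3, PKG5@4: d1:8  d2:8  d3:8  d4:5  d5:4 — peak 8.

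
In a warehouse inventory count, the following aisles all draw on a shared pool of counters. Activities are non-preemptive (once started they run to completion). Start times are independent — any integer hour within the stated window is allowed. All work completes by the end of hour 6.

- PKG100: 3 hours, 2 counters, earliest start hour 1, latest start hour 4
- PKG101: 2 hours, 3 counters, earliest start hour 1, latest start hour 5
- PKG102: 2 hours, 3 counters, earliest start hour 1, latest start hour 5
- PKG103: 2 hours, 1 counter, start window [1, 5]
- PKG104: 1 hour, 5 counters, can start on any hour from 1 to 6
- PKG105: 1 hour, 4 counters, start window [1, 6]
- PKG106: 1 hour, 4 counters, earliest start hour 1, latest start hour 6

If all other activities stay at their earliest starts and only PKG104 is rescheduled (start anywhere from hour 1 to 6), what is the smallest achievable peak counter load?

17

PKG104@1: h1:22  h2:9  h3:2  h4:0  h5:0  h6:0 → peak 22
PKG104@2: h1:17  h2:14  h3:2  h4:0  h5:0  h6:0 → peak 17
PKG104@3: h1:17  h2:9  h3:7  h4:0  h5:0  h6:0 → peak 17
PKG104@4: h1:17  h2:9  h3:2  h4:5  h5:0  h6:0 → peak 17
PKG104@5: h1:17  h2:9  h3:2  h4:0  h5:5  h6:0 → peak 17
PKG104@6: h1:17  h2:9  h3:2  h4:0  h5:0  h6:5 → peak 17
Best is PKG104@2, peak 17.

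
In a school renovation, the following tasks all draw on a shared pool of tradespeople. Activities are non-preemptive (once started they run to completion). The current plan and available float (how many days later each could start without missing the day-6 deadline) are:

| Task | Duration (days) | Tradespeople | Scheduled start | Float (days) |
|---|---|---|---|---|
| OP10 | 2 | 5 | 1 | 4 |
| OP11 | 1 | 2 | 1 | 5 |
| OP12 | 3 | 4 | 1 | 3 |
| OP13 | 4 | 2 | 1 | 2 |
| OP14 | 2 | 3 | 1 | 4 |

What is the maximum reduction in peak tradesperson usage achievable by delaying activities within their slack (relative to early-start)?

9

Early-start peak: d1:16  d2:14  d3:6  d4:2  d5:0  d6:0 ⇒ 16.
Leveled (OP10@1, OP11@3, OP12@4, OP13@1, OP14@5): d1:7  d2:7  d3:4  d4:6  d5:7  d6:7 ⇒ 7.
Reduction 16 − 7 = 9.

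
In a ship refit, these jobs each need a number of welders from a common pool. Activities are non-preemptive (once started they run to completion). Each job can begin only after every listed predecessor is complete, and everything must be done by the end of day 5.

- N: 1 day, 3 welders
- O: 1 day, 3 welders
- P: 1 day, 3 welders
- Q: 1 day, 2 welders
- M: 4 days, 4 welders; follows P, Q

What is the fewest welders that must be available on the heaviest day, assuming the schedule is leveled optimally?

7

Early-start (N@1, O@1, P@1, Q@1, M@2) gives peak 11: d1:11  d2:4  d3:4  d4:4  d5:4.
Shift N→2, O→3.
Schedule N@2, O@3, P@1, Q@1, M@2: d1:5  d2:7  d3:7  d4:4  d5:4 — peak 7.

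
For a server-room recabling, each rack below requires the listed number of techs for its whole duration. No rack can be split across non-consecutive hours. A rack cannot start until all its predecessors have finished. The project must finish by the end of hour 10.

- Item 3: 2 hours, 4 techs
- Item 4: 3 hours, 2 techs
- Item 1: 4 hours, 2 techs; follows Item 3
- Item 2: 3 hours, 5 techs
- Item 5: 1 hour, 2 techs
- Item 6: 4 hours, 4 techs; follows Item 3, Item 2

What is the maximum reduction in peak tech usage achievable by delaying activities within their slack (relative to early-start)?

Early-start peak: h1:13  h2:11  h3:9  h4:6  h5:6  h6:6  h7:4  h8:0  h9:0  h10:0 ⇒ 13.
Leveled (Item 3@1, Item 4@1, Item 1@7, Item 2@4, Item 5@3, Item 6@7): h1:6  h2:6  h3:4  h4:5  h5:5  h6:5  h7:6  h8:6  h9:6  h10:6 ⇒ 6.
Reduction 13 − 6 = 7.

7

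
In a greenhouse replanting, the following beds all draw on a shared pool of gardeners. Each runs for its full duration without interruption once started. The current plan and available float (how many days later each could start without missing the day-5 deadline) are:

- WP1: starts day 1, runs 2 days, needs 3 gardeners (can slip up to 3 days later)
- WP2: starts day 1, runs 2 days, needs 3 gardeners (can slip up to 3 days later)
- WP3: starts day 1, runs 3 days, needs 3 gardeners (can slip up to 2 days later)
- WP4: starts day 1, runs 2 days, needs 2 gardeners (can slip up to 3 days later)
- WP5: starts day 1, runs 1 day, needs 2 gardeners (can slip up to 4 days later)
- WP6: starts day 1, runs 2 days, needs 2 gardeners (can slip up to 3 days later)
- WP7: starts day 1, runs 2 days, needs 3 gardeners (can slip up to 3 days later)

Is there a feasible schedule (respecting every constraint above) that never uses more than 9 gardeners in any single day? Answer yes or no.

yes

Schedule WP1@1, WP2@1, WP3@3, WP4@1, WP5@3, WP6@3, WP7@4: d1:8  d2:8  d3:7  d4:8  d5:6 — peak 8 ≤ 9.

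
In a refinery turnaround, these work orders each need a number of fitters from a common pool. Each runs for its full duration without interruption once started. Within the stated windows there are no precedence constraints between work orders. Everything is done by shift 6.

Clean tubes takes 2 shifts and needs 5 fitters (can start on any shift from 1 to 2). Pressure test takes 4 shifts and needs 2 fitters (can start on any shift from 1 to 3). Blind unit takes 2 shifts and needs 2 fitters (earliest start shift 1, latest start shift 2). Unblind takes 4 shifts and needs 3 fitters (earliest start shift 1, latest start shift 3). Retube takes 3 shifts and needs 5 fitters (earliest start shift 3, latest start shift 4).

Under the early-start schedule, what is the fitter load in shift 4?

10

At early start, shift 4 has: Pressure test, Unblind, Retube.
Demand: 2 + 3 + 5 = 10.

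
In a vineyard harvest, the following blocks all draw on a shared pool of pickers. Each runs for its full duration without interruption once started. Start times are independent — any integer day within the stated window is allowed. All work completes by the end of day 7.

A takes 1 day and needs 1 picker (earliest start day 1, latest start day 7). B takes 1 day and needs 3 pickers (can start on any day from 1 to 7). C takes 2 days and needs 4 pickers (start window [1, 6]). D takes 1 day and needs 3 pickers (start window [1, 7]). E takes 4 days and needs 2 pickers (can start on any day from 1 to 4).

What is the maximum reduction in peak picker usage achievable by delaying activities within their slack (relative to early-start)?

8

Early-start peak: d1:13  d2:6  d3:2  d4:2  d5:0  d6:0  d7:0 ⇒ 13.
Leveled (A@1, B@1, C@2, D@4, E@4): d1:4  d2:4  d3:4  d4:5  d5:2  d6:2  d7:2 ⇒ 5.
Reduction 13 − 5 = 8.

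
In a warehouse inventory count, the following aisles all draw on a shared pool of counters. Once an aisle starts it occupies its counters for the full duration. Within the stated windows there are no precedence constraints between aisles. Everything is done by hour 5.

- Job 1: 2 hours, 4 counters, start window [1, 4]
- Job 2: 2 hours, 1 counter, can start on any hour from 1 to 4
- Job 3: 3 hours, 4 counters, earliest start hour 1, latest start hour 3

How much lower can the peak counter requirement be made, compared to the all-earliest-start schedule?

4

Early-start peak: h1:9  h2:9  h3:4  h4:0  h5:0 ⇒ 9.
Leveled (Job 1@1, Job 2@1, Job 3@3): h1:5  h2:5  h3:4  h4:4  h5:4 ⇒ 5.
Reduction 9 − 5 = 4.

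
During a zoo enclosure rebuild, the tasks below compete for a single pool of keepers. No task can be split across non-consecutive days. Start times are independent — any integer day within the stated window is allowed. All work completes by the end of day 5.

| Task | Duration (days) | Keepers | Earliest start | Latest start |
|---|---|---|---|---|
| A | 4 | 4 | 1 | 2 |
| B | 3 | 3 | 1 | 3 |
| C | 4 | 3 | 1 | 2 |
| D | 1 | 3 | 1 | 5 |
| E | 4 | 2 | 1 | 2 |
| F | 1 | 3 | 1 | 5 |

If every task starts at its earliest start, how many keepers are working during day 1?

18

At early start, day 1 has: A, B, C, D, E, F.
Demand: 4 + 3 + 3 + 3 + 2 + 3 = 18.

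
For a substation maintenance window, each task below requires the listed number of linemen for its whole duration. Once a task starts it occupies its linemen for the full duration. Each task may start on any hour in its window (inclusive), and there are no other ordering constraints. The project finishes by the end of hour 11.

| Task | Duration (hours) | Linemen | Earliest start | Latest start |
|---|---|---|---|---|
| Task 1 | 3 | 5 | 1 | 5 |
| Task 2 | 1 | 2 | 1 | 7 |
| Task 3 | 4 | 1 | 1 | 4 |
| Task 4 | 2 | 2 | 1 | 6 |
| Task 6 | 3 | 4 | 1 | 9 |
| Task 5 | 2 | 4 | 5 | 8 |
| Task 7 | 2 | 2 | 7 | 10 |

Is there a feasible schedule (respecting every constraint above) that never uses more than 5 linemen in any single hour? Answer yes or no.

no

The minimum achievable peak is 6; 5 < 6, so no feasible schedule stays within the cap.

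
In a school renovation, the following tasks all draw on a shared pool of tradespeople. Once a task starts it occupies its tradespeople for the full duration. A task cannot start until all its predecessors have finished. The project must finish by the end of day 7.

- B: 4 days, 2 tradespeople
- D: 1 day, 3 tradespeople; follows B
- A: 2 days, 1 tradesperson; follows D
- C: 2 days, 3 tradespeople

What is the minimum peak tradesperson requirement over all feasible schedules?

4

Early-start (B@1, D@5, A@6, C@1) gives peak 5: d1:5  d2:5  d3:2  d4:2  d5:3  d6:1  d7:1.
Shift C→6.
Schedule B@1, D@5, A@6, C@6: d1:2  d2:2  d3:2  d4:2  d5:3  d6:4  d7:4 — peak 4.
No arrangement of the 6 feasible schedules does better.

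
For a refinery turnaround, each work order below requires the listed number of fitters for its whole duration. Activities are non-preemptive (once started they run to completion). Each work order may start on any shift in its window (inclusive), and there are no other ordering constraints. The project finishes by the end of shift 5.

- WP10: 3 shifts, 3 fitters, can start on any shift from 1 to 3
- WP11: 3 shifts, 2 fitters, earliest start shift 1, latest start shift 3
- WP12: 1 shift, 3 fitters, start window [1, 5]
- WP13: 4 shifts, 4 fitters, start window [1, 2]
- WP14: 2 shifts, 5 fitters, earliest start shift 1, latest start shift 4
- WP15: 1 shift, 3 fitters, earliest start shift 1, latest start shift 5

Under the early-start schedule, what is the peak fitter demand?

20

Early-start schedule: WP10@1, WP11@1, WP12@1, WP13@1, WP14@1, WP15@1.
Load per shift: shift 1: 20, shift 2: 14, shift 3: 9, shift 4: 4, shift 5: 0.
Peak is 20.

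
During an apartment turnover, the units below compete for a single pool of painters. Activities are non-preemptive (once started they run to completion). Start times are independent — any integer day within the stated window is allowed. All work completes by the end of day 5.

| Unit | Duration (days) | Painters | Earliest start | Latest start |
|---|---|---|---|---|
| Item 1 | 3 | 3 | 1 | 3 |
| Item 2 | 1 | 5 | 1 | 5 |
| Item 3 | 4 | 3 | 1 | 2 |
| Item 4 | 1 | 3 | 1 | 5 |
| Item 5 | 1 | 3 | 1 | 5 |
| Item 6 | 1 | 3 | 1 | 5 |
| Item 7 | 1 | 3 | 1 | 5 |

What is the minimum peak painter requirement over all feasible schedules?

9

Early-start (Item 1@1, Item 2@1, Item 3@1, Item 4@1, Item 5@1, Item 6@1, Item 7@1) gives peak 23: d1:23  d2:6  d3:6  d4:3  d5:0.
Shift Item 3→2, Item 4→2, Item 5→3, Item 6→4, Item 7→4.
Schedule Item 1@1, Item 2@1, Item 3@2, Item 4@2, Item 5@3, Item 6@4, Item 7@4: d1:8  d2:9  d3:9  d4:9  d5:3 — peak 9.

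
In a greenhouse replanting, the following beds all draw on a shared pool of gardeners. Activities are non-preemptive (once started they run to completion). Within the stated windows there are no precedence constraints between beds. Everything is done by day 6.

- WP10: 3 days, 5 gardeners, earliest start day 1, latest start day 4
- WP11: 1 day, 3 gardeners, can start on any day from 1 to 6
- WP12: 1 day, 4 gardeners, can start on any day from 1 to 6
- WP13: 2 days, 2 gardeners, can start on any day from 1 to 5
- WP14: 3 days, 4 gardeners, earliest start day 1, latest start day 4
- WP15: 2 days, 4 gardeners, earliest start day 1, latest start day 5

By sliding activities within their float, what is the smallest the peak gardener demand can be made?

8

Early-start (WP10@1, WP11@1, WP12@1, WP13@1, WP14@1, WP15@1) gives peak 22: d1:22  d2:15  d3:9  d4:0  d5:0  d6:0.
Shift WP12→4, WP13→2, WP14→4, WP15→5.
Schedule WP10@1, WP11@1, WP12@4, WP13@2, WP14@4, WP15@5: d1:8  d2:7  d3:7  d4:8  d5:8  d6:8 — peak 8.
Total gardener-days = 46 over 6 days ⇒ peak ≥ ⌈46/6⌉ = 8, so 8 is optimal.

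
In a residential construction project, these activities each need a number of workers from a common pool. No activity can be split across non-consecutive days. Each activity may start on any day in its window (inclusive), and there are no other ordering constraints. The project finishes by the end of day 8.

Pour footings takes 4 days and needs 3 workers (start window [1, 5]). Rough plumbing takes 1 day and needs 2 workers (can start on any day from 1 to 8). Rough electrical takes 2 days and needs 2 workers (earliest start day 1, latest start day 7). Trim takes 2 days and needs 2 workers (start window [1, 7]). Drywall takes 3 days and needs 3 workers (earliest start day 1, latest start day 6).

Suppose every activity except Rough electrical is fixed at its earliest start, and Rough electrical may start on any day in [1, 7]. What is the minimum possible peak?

Rough electrical@1: d1:12  d2:10  d3:6  d4:3  d5:0  d6:0  d7:0  d8:0 → peak 12
Rough electrical@2: d1:10  d2:10  d3:8  d4:3  d5:0  d6:0  d7:0  d8:0 → peak 10
Rough electrical@3: d1:10  d2:8  d3:8  d4:5  d5:0  d6:0  d7:0  d8:0 → peak 10
Rough electrical@4: d1:10  d2:8  d3:6  d4:5  d5:2  d6:0  d7:0  d8:0 → peak 10
Rough electrical@5: d1:10  d2:8  d3:6  d4:3  d5:2  d6:2  d7:0  d8:0 → peak 10
Rough electrical@6: d1:10  d2:8  d3:6  d4:3  d5:0  d6:2  d7:2  d8:0 → peak 10
Rough electrical@7: d1:10  d2:8  d3:6  d4:3  d5:0  d6:0  d7:2  d8:2 → peak 10
Best is Rough electrical@2, peak 10.

10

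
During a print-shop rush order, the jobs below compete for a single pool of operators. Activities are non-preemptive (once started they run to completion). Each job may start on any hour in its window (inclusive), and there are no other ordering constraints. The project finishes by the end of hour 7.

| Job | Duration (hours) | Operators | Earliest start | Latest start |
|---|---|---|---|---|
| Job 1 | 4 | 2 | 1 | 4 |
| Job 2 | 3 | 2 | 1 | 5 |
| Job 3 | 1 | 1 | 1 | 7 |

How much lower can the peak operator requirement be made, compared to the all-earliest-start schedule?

2

Early-start peak: h1:5  h2:4  h3:4  h4:2  h5:0  h6:0  h7:0 ⇒ 5.
Leveled (Job 1@1, Job 2@5, Job 3@1): h1:3  h2:2  h3:2  h4:2  h5:2  h6:2  h7:2 ⇒ 3.
Reduction 5 − 3 = 2.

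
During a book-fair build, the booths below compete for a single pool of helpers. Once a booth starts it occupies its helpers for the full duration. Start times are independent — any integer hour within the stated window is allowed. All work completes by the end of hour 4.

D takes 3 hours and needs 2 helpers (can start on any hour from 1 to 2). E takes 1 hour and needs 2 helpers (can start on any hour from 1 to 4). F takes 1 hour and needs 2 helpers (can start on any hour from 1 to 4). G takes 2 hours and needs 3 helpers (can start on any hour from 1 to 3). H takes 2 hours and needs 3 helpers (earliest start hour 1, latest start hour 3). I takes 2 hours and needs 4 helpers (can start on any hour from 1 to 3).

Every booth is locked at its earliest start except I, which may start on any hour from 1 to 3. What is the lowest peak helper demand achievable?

12

I@1: h1:16  h2:12  h3:2  h4:0 → peak 16
I@2: h1:12  h2:12  h3:6  h4:0 → peak 12
I@3: h1:12  h2:8  h3:6  h4:4 → peak 12
Best is I@2, peak 12.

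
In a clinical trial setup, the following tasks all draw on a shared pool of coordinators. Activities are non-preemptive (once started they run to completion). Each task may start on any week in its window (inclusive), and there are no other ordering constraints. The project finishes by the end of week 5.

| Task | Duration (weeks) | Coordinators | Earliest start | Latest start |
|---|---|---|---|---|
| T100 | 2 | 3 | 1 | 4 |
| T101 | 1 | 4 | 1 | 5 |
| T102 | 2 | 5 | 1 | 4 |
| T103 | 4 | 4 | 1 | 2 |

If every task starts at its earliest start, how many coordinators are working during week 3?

4

At early start, week 3 has: T103.
Demand: 4 = 4.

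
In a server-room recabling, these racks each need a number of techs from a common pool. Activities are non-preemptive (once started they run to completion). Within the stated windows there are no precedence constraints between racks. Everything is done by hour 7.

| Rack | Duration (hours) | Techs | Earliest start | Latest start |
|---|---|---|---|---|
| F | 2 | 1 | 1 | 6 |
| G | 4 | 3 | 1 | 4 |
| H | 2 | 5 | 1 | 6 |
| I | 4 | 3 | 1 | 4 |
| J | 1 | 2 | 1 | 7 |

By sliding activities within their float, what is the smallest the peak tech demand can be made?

Early-start (F@1, G@1, H@1, I@1, J@1) gives peak 14: h1:14  h2:12  h3:6  h4:6  h5:0  h6:0  h7:0.
Shift G→3, I→3, J→7.
Schedule F@1, G@3, H@1, I@3, J@7: h1:6  h2:6  h3:6  h4:6  h5:6  h6:6  h7:2 — peak 6.
Total tech-hours = 38 over 7 hours ⇒ peak ≥ ⌈38/7⌉ = 6, so 6 is optimal.

6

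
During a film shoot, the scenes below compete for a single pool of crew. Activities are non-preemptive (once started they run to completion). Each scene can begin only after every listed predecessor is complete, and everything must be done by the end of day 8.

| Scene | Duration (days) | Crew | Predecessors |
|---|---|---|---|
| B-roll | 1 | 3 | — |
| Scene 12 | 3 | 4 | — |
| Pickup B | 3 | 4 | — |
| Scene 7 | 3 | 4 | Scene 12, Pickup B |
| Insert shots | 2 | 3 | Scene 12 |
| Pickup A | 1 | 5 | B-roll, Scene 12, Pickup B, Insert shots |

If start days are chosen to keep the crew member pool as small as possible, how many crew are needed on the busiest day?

Early-start (B-roll@1, Scene 12@1, Pickup B@1, Scene 7@4, Insert shots@4, Pickup A@6) gives peak 11: d1:11  d2:8  d3:8  d4:7  d5:7  d6:9  d7:0  d8:0.
Shift Pickup B→2, Scene 7→5, Pickup A→8.
Schedule B-roll@1, Scene 12@1, Pickup B@2, Scene 7@5, Insert shots@4, Pickup A@8: d1:7  d2:8  d3:8  d4:7  d5:7  d6:4  d7:4  d8:5 — peak 8.

8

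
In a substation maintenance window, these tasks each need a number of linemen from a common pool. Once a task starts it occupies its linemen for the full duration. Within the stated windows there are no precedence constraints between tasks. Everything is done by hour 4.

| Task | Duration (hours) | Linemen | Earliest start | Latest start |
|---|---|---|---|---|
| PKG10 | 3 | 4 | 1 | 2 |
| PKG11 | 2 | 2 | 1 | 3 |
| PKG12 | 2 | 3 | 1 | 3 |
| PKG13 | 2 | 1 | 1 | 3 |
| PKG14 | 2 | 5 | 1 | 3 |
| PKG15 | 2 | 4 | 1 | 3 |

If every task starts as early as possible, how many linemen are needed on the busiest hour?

19

Early-start schedule: PKG10@1, PKG11@1, PKG12@1, PKG13@1, PKG14@1, PKG15@1.
Load per hour: hour 1: 19, hour 2: 19, hour 3: 4, hour 4: 0.
Peak is 19.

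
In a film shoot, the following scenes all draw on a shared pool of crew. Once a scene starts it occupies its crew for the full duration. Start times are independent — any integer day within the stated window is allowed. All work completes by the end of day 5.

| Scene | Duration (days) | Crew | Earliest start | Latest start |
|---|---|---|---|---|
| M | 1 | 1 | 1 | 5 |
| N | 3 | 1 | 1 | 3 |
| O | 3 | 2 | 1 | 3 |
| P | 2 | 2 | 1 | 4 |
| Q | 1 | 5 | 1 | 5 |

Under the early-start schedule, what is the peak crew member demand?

Early-start schedule: M@1, N@1, O@1, P@1, Q@1.
Load per day: day 1: 11, day 2: 5, day 3: 3, day 4: 0, day 5: 0.
Peak is 11.

11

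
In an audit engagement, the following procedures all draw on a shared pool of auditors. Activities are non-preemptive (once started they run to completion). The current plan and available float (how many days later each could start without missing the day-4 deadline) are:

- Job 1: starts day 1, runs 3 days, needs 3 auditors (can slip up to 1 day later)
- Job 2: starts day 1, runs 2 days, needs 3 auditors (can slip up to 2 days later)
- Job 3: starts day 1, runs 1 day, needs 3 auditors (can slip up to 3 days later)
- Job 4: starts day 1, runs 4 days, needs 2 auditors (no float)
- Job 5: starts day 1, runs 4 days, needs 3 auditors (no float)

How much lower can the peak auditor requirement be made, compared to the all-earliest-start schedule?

Early-start peak: d1:14  d2:11  d3:8  d4:5 ⇒ 14.
Leveled (Job 1@1, Job 2@1, Job 3@3, Job 4@1, Job 5@1): d1:11  d2:11  d3:11  d4:5 ⇒ 11.
Reduction 14 − 11 = 3.

3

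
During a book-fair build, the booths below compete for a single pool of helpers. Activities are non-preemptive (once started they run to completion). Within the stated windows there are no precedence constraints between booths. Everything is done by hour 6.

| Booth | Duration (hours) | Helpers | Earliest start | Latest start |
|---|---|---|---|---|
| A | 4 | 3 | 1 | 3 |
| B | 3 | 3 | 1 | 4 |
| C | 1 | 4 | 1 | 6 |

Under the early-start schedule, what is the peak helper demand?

Early-start schedule: A@1, B@1, C@1.
Load per hour: hour 1: 10, hour 2: 6, hour 3: 6, hour 4: 3, hour 5: 0, hour 6: 0.
Peak is 10.

10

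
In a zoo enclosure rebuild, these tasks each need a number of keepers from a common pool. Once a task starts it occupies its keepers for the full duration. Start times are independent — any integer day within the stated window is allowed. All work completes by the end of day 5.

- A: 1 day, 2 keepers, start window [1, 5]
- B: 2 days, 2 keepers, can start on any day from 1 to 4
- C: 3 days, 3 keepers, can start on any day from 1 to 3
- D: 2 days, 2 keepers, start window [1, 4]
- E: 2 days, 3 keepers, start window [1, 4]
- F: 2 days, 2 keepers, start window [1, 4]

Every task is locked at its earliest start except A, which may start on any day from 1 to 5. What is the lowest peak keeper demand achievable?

12

A@1: d1:14  d2:12  d3:3  d4:0  d5:0 → peak 14
A@2: d1:12  d2:14  d3:3  d4:0  d5:0 → peak 14
A@3: d1:12  d2:12  d3:5  d4:0  d5:0 → peak 12
A@4: d1:12  d2:12  d3:3  d4:2  d5:0 → peak 12
A@5: d1:12  d2:12  d3:3  d4:0  d5:2 → peak 12
Best is A@3, peak 12.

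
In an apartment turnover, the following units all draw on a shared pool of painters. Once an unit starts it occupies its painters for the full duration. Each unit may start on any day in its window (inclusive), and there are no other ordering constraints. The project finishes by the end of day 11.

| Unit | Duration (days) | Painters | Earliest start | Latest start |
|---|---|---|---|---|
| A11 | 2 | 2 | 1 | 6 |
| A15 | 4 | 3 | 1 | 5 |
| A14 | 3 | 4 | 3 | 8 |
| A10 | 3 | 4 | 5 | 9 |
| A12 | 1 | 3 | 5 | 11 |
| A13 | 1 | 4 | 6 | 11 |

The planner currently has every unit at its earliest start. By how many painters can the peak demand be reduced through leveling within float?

4

Early-start peak: d1:5  d2:5  d3:7  d4:7  d5:11  d6:8  d7:4  d8:0  d9:0  d10:0  d11:0 ⇒ 11.
Leveled (A11@1, A15@1, A14@3, A10@6, A12@5, A13@9): d1:5  d2:5  d3:7  d4:7  d5:7  d6:4  d7:4  d8:4  d9:4  d10:0  d11:0 ⇒ 7.
Reduction 11 − 7 = 4.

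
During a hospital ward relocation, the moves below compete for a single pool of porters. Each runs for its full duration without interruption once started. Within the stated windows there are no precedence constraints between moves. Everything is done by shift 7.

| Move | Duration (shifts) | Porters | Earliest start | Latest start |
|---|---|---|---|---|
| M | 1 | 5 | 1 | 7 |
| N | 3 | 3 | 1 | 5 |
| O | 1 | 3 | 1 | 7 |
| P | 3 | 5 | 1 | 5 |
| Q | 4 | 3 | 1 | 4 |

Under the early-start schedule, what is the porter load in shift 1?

19

At early start, shift 1 has: M, N, O, P, Q.
Demand: 5 + 3 + 3 + 5 + 3 = 19.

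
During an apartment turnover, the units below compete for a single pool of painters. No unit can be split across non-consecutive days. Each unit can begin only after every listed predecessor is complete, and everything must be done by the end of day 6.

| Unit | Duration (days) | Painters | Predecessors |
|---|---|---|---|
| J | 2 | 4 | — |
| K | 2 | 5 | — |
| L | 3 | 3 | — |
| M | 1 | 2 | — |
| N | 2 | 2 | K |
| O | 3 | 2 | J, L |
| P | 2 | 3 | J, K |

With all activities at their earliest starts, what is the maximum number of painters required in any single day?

Early-start schedule: J@1, K@1, L@1, M@1, N@3, O@4, P@3.
Load per day: day 1: 14, day 2: 12, day 3: 8, day 4: 7, day 5: 2, day 6: 2.
Peak is 14.

14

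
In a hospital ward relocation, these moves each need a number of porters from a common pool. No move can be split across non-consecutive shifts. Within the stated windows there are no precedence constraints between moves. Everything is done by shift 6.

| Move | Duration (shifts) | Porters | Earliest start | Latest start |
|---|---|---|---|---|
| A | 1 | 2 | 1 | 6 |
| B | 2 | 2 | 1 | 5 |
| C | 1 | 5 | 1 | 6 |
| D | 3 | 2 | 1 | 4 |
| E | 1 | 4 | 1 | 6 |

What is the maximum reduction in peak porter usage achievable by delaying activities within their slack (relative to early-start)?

10

Early-start peak: s1:15  s2:4  s3:2  s4:0  s5:0  s6:0 ⇒ 15.
Leveled (A@1, B@1, C@5, D@2, E@6): s1:4  s2:4  s3:2  s4:2  s5:5  s6:4 ⇒ 5.
Reduction 15 − 5 = 10.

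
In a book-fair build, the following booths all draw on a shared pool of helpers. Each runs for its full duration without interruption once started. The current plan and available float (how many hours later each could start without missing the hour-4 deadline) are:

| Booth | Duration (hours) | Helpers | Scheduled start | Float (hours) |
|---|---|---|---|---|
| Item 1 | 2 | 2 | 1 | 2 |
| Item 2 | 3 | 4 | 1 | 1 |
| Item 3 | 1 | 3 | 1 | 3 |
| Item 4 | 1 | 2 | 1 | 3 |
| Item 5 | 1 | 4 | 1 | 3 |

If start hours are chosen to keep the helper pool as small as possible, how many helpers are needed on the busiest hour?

Early-start (Item 1@1, Item 2@1, Item 3@1, Item 4@1, Item 5@1) gives peak 15: h1:15  h2:6  h3:4  h4:0.
Shift Item 3→3, Item 4→4, Item 5→4.
Schedule Item 1@1, Item 2@1, Item 3@3, Item 4@4, Item 5@4: h1:6  h2:6  h3:7  h4:6 — peak 7.
Total helper-hours = 25 over 4 hours ⇒ peak ≥ ⌈25/4⌉ = 7, so 7 is optimal.

7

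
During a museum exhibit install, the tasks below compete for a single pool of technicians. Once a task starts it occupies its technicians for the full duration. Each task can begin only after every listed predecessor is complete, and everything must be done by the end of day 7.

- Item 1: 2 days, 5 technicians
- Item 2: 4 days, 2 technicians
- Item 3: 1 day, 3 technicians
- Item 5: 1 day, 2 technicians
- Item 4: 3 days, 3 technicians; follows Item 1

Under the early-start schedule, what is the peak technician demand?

12

Early-start schedule: Item 1@1, Item 2@1, Item 3@1, Item 5@1, Item 4@3.
Load per day: day 1: 12, day 2: 7, day 3: 5, day 4: 5, day 5: 3, day 6: 0, day 7: 0.
Peak is 12.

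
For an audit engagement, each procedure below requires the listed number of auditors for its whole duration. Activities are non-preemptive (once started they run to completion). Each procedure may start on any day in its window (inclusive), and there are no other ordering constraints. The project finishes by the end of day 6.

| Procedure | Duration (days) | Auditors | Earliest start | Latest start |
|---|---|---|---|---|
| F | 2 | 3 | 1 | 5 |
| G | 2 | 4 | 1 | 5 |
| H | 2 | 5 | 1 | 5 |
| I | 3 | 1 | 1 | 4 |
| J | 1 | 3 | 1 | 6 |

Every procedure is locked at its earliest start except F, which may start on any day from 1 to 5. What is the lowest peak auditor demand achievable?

F@1: d1:16  d2:13  d3:1  d4:0  d5:0  d6:0 → peak 16
F@2: d1:13  d2:13  d3:4  d4:0  d5:0  d6:0 → peak 13
F@3: d1:13  d2:10  d3:4  d4:3  d5:0  d6:0 → peak 13
F@4: d1:13  d2:10  d3:1  d4:3  d5:3  d6:0 → peak 13
F@5: d1:13  d2:10  d3:1  d4:0  d5:3  d6:3 → peak 13
Best is F@2, peak 13.

13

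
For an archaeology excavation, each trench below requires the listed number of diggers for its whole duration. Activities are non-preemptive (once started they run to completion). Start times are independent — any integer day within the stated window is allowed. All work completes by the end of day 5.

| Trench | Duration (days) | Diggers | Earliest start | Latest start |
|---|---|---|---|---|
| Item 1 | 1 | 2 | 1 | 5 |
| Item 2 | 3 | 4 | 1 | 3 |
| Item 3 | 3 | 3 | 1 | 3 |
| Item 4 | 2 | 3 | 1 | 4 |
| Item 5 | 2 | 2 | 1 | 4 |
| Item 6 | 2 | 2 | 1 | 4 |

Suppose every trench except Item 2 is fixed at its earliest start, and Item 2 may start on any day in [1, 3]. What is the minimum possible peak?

Item 2@1: d1:16  d2:14  d3:7  d4:0  d5:0 → peak 16
Item 2@2: d1:12  d2:14  d3:7  d4:4  d5:0 → peak 14
Item 2@3: d1:12  d2:10  d3:7  d4:4  d5:4 → peak 12
Best is Item 2@3, peak 12.

12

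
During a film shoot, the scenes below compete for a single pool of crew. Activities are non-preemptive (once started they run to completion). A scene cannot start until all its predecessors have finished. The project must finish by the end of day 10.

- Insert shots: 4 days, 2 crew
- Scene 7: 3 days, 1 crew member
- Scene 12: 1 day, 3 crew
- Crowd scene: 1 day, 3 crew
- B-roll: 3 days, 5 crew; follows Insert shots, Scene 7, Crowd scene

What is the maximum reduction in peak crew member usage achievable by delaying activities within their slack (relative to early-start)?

4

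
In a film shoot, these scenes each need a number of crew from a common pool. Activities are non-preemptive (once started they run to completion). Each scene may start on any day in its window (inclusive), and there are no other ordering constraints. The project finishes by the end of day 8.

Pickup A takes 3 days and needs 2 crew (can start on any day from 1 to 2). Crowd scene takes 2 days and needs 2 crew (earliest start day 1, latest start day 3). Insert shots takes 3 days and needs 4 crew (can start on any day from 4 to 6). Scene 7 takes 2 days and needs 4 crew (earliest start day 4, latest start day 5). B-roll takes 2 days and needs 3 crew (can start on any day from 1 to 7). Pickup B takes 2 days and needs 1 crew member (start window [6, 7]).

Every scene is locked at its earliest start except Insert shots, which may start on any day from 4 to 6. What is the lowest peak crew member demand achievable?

7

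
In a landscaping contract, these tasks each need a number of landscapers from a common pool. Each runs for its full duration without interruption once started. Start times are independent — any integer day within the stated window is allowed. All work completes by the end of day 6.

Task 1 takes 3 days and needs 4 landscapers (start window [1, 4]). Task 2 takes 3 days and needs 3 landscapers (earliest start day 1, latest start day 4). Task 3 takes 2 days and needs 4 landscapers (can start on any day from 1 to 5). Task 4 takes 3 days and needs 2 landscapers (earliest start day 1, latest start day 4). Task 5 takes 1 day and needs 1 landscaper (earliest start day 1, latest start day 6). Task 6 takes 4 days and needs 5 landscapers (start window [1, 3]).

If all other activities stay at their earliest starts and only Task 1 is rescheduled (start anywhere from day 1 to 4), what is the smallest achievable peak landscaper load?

Task 1@1: d1:19  d2:18  d3:14  d4:5  d5:0  d6:0 → peak 19
Task 1@2: d1:15  d2:18  d3:14  d4:9  d5:0  d6:0 → peak 18
Task 1@3: d1:15  d2:14  d3:14  d4:9  d5:4  d6:0 → peak 15
Task 1@4: d1:15  d2:14  d3:10  d4:9  d5:4  d6:4 → peak 15
Best is Task 1@3, peak 15.

15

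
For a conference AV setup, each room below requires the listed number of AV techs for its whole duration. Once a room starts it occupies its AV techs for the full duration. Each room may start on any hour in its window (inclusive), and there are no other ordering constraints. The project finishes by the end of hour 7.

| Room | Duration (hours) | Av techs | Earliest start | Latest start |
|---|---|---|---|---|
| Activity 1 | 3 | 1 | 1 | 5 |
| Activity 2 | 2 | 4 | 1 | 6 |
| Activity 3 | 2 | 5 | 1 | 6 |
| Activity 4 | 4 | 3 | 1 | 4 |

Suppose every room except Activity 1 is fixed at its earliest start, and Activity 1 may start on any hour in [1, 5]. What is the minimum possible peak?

12

Activity 1@1: h1:13  h2:13  h3:4  h4:3  h5:0  h6:0  h7:0 → peak 13
Activity 1@2: h1:12  h2:13  h3:4  h4:4  h5:0  h6:0  h7:0 → peak 13
Activity 1@3: h1:12  h2:12  h3:4  h4:4  h5:1  h6:0  h7:0 → peak 12
Activity 1@4: h1:12  h2:12  h3:3  h4:4  h5:1  h6:1  h7:0 → peak 12
Activity 1@5: h1:12  h2:12  h3:3  h4:3  h5:1  h6:1  h7:1 → peak 12
Best is Activity 1@3, peak 12.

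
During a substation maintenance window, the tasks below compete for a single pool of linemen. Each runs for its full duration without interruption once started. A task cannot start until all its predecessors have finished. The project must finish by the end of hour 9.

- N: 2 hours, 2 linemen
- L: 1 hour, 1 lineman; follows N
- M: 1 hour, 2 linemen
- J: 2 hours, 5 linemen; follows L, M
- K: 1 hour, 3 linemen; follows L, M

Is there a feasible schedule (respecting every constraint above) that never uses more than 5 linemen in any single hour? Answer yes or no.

yes

Schedule N@1, L@3, M@1, J@4, K@6: h1:4  h2:2  h3:1  h4:5  h5:5  h6:3  h7:0  h8:0  h9:0 — peak 5 ≤ 5.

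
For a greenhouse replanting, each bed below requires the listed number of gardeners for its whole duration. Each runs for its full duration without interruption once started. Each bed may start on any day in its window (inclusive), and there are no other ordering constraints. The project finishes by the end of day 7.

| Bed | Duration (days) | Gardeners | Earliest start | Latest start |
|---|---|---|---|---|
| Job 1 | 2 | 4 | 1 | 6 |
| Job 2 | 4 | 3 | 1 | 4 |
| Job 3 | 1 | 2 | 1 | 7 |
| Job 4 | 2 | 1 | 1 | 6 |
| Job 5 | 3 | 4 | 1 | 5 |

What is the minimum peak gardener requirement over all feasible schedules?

7

Early-start (Job 1@1, Job 2@1, Job 3@1, Job 4@1, Job 5@1) gives peak 14: d1:14  d2:12  d3:7  d4:3  d5:0  d6:0  d7:0.
Shift Job 3→3, Job 4→3, Job 5→5.
Schedule Job 1@1, Job 2@1, Job 3@3, Job 4@3, Job 5@5: d1:7  d2:7  d3:6  d4:4  d5:4  d6:4  d7:4 — peak 7.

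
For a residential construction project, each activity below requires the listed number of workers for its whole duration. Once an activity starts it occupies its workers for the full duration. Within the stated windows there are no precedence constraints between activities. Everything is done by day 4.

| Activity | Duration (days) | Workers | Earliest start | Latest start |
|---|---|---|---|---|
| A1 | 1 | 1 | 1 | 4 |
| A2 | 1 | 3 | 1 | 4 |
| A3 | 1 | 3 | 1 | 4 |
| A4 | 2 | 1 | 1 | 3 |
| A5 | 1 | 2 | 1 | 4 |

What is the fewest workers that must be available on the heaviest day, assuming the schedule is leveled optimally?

Early-start (A1@1, A2@1, A3@1, A4@1, A5@1) gives peak 10: d1:10  d2:1  d3:0  d4:0.
Shift A2→3, A3→4, A5→2.
Schedule A1@1, A2@3, A3@4, A4@1, A5@2: d1:2  d2:3  d3:3  d4:3 — peak 3.
Total worker-days = 11 over 4 days ⇒ peak ≥ ⌈11/4⌉ = 3, so 3 is optimal.

3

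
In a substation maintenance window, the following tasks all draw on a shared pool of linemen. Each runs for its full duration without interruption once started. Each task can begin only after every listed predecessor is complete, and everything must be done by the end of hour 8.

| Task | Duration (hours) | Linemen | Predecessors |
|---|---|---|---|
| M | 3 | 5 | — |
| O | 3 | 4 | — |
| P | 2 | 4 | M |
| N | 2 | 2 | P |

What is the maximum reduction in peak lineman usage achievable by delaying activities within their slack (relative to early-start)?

3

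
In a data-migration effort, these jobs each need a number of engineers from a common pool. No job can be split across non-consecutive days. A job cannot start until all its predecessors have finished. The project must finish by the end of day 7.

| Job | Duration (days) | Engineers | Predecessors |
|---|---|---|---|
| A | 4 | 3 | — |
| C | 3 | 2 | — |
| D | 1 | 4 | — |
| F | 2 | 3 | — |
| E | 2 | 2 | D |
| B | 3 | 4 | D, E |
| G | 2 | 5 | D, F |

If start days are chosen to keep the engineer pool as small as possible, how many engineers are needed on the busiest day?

Early-start (A@1, C@1, D@1, F@1, E@2, B@4, G@3) gives peak 12: d1:12  d2:10  d3:12  d4:12  d5:4  d6:4  d7:0.
Shift F→4, B→5, G→6.
Schedule A@1, C@1, D@1, F@4, E@2, B@5, G@6: d1:9  d2:7  d3:7  d4:6  d5:7  d6:9  d7:9 — peak 9.

9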